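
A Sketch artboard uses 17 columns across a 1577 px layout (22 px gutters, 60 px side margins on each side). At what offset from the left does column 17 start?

1452 px

Subtract both margins: 1577 − 2·60 = 1457 px.
Subtracting 16 gutters of 22 leaves 1105 for 17 columns, so c = 65 px.
Column 17 starts at margin + 16·(column + gutter) = 60 + 16·87 = 1452 px.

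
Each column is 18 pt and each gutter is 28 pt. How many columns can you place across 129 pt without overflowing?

3 columns

k columns need k·18 + (k−1)·28 = k·46 − 28.
k·46 − 28 ≤ 129 → k ≤ 157 / 46 ≈ 3.41, so k = 3.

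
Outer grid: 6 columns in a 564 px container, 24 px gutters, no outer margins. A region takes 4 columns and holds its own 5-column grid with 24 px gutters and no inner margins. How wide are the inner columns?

6c + 5·24 = 564 → 6c = 444 → c = 74 px.
4 columns plus 3 gutters: 296 + 72 = 368 px.
5 columns + 4 gutters: 5d + 4·24 = 368.
5d = 368 − 96 = 272, so d = 54.4 px.

54.4 px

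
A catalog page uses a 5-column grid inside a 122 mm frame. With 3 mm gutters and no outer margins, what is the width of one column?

5 columns + 4 gutters: 5c + 4·3 = 122.
5c = 122 − 12 = 110, so c = 22 mm.

22 mm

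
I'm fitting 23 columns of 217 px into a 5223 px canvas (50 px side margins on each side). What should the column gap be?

Subtract both margins: 5223 − 2·50 = 5123 px.
Columns use 4991 px, leaving 132 px across 22 column gaps = 6 px each.

6 px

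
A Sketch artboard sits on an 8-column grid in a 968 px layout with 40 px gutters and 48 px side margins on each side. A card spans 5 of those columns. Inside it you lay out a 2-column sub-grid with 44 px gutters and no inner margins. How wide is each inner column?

243 px

Subtract both margins: 968 − 2·48 = 872 px.
Subtracting 7 gutters of 40 leaves 592 for 8 columns, so c = 74 px.
Span of 5: 5·74 + 4·40 = 370 + 160 = 530 px.
2d + 1·44 = 530 → 2d = 486 → d = 243 px.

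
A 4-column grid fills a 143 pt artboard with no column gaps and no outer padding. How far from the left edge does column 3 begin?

143 / 4 = 35.75 pt per column.
Before column 3: 2 columns + 2 column gaps.
Offset = 2·(35.75 + 0) = 2·35.75 = 71.5 pt.

71.5 pt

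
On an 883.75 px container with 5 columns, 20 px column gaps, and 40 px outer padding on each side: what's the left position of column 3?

369.5 px

Subtract both margins: 883.75 − 2·40 = 803.75 px.
803.75 − 4·20 = 723.75; ÷5 gives c = 144.75 px.
Each column+gutter stride is 164.75 px; 2 of them past the 40 px margin is 40 + 329.5 = 369.5 px.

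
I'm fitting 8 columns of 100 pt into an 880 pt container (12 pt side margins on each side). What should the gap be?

8 pt

Content width = 880 − 2·12 = 856 pt.
8·100 + 7g = 856 → 7g = 56 → g = 8 pt.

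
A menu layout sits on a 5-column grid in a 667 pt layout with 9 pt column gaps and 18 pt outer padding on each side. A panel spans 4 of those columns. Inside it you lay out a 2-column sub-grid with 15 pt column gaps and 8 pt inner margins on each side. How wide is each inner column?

236 pt

Outer content = 667 − 2·18 = 631 pt.
5c + 4·9 = 631 → 5c = 595 → c = 119 pt.
4 columns plus 3 column gaps: 476 + 27 = 503 pt.
Inner content = 503 − 2·8 = 487 pt.
487 − 1·15 = 472; ÷2 gives d = 236 pt.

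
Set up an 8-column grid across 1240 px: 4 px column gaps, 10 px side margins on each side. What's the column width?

Content width = 1240 − 2·10 = 1220 px.
1220 − 7·4 = 1192; ÷8 gives c = 149 px.

149 px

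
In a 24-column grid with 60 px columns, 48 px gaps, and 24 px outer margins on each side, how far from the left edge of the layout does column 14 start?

Before column 14: the margin + 13 columns + 13 gaps.
Offset = 24 + 13·(60 + 48) = 24 + 1404 = 1428 px.

1428 px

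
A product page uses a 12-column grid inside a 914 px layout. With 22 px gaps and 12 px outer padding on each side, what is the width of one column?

Subtract both margins: 914 − 2·12 = 890 px.
890 − 11·22 = 648; ÷12 gives c = 54 px.

54 px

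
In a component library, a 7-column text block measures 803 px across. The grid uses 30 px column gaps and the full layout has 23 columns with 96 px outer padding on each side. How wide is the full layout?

2899 px

7 columns + 6 column gaps: 7c + 6·30 = 803.
7c = 803 − 180 = 623, so c = 89 px.
Layout = 2·96 + 23·89 + 22·30 = 192 + 2047 + 660 = 2899 px.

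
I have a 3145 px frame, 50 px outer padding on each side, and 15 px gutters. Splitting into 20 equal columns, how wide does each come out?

Take off 100 px of margins, leaving 3045 px.
20 columns + 19 gutters: 20c + 19·15 = 3045.
20c = 3045 − 285 = 2760, so c = 138 px.

138 px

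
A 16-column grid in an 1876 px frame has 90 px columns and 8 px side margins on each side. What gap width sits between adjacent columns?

28 px

Content width = 1876 − 2·8 = 1860 px.
16·90 + 15g = 1860 → 15g = 420 → g = 28 px.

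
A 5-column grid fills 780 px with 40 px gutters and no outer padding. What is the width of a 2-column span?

Subtracting 4 gutters of 40 leaves 620 for 5 columns, so c = 124 px.
2-column span = 2·124 + 1·40 = 288 px.

288 px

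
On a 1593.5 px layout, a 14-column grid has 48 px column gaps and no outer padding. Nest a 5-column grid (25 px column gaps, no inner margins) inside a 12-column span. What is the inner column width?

14c + 13·48 = 1593.5 → 14c = 969.5 → c = 69.25 px.
12-column span = 12·69.25 + 11·48 = 1359 px.
Subtracting 4 column gaps of 25 leaves 1259 for 5 columns, so d = 251.8 px.

251.8 px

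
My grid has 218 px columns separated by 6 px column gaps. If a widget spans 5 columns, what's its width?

1114 px

5-column span = 5·218 + 4·6 = 1114 px.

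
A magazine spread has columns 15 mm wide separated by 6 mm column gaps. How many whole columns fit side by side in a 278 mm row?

13 columns

13 columns: 13·15 + 12·6 = 267 mm ≤ 278.
14 columns: 288 mm > 278. So 13.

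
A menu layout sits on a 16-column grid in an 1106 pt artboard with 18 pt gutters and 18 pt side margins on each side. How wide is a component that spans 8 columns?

526 pt

Subtract both margins: 1106 − 2·18 = 1070 pt.
1070 − 15·18 = 800; ÷16 gives c = 50 pt.
8 columns plus 7 gutters: 400 + 126 = 526 pt.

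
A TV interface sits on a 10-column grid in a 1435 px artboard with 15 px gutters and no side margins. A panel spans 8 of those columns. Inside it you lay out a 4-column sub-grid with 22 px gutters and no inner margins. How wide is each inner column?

269.75 px

Subtracting 9 gutters of 15 leaves 1300 for 10 columns, so c = 130 px.
Span of 8: 8·130 + 7·15 = 1040 + 105 = 1145 px.
4d + 3·22 = 1145 → 4d = 1079 → d = 269.75 px.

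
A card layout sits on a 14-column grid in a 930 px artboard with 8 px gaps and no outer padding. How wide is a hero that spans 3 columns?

Subtracting 13 gaps of 8 leaves 826 for 14 columns, so c = 59 px.
3 columns plus 2 gaps: 177 + 16 = 193 px.

193 px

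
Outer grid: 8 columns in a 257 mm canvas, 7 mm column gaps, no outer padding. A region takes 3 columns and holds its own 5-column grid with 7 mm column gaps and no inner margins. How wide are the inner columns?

12.8 mm

Subtracting 7 column gaps of 7 leaves 208 for 8 columns, so c = 26 mm.
Span of 3: 3·26 + 2·7 = 78 + 14 = 92 mm.
92 − 4·7 = 64; ÷5 gives d = 12.8 mm.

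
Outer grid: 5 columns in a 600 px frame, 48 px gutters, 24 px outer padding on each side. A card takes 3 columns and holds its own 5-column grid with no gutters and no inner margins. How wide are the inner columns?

Take off 48 px of margins, leaving 552 px.
5c + 4·48 = 552 → 5c = 360 → c = 72 px.
3 columns plus 2 gutters: 216 + 96 = 312 px.
312 / 5 = 62.4 px per column.

62.4 px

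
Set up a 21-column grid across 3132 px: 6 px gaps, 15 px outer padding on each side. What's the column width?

142 px

Take off 30 px of margins, leaving 3102 px.
Subtracting 20 gaps of 6 leaves 2982 for 21 columns, so c = 142 px.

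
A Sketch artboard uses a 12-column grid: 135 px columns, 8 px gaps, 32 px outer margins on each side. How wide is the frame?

1772 px

Total width: 2·32 + 12·135 + 11·8 = 1772 px.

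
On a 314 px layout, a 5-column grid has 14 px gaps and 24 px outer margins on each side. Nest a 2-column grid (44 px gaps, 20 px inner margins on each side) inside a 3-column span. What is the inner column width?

Take off 48 px of margins, leaving 266 px.
Subtracting 4 gaps of 14 leaves 210 for 5 columns, so c = 42 px.
3-column span = 3·42 + 2·14 = 154 px.
Inner content = 154 − 2·20 = 114 px.
Subtracting 1 gap of 44 leaves 70 for 2 columns, so d = 35 px.

35 px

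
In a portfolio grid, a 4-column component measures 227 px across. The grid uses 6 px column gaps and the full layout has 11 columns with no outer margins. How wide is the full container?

4 columns + 3 column gaps: 4c + 3·6 = 227.
4c = 227 − 18 = 209, so c = 52.25 px.
Container = 11·52.25 + 10·6 = 574.75 + 60 = 634.75 px.

634.75 px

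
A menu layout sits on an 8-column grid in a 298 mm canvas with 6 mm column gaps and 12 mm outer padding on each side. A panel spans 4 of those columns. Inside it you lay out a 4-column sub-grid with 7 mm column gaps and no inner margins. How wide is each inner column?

28.25 mm

Subtract both margins: 298 − 2·12 = 274 mm.
8 columns + 7 column gaps: 8c + 7·6 = 274.
8c = 274 − 42 = 232, so c = 29 mm.
Span of 4: 4·29 + 3·6 = 116 + 18 = 134 mm.
Subtracting 3 column gaps of 7 leaves 113 for 4 columns, so d = 28.25 mm.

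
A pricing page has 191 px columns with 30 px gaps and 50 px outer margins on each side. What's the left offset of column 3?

492 px

Each column+gutter stride is 221 px; 2 of them past the 50 px margin is 50 + 442 = 492 px.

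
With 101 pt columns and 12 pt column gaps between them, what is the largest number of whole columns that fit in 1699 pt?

15 columns

Each extra column adds 101 + 12 = 113 pt.
(1699 + 12) / 113 = 15.14, so 15 columns fit.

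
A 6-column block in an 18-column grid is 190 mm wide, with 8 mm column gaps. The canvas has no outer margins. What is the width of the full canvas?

586 mm

Subtracting 5 column gaps of 8 leaves 150 for 6 columns, so c = 25 mm.
Total width: 18·25 + 17·8 = 586 mm.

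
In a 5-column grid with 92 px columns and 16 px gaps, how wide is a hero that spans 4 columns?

416 px

Span of 4: 4·92 + 3·16 = 368 + 48 = 416 px.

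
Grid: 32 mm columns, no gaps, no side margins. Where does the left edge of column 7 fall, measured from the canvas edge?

192 mm

No margin, so column 7 starts at 6·(column + gutter) = 6·32 = 192 mm.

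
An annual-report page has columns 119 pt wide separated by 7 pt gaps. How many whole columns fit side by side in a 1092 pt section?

k columns need k·119 + (k−1)·7 = k·126 − 7.
k·126 − 7 ≤ 1092 → k ≤ 1099 / 126 ≈ 8.72, so k = 8.

8 columns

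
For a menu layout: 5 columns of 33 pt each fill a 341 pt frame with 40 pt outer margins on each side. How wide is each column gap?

24 pt

Content width = 341 − 2·40 = 261 pt.
5 columns take 5·33 = 165 pt; remaining 96 splits into 4 column gaps.
g = 96 / 4 = 24 pt.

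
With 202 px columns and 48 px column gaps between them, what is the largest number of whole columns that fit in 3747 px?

Each extra column adds 202 + 48 = 250 px.
(3747 + 48) / 250 = 15.18, so 15 columns fit.

15 columns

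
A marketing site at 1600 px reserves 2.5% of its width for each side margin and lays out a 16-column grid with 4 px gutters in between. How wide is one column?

Each margin = 2.5% of 1600 = 40 px; content = 1600 − 2·40 = 1520 px.
Subtracting 15 gutters of 4 leaves 1460 for 16 columns, so c = 91.25 px.

91.25 px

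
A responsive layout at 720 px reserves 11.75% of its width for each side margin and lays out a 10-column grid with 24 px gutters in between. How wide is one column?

720 × (1 − 2·11.75%) = 720 × 76.5% = 550.8 px for the columns.
10 columns + 9 gutters: 10c + 9·24 = 550.8.
10c = 550.8 − 216 = 334.8, so c = 33.48 px.

33.48 px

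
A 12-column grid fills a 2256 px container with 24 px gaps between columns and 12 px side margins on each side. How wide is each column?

Take off 24 px of margins, leaving 2232 px.
2232 − 11·24 = 1968; ÷12 gives c = 164 px.

164 px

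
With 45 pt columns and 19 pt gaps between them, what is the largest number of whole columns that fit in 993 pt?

k columns need k·45 + (k−1)·19 = k·64 − 19.
k·64 − 19 ≤ 993 → k ≤ 1012 / 64 ≈ 15.81, so k = 15.

15 columns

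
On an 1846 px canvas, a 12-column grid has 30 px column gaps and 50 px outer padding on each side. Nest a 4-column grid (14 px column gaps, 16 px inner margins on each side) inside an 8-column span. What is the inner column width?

270 px

Subtract both margins: 1846 − 2·50 = 1746 px.
12c + 11·30 = 1746 → 12c = 1416 → c = 118 px.
Span of 8: 8·118 + 7·30 = 944 + 210 = 1154 px.
Inner content = 1154 − 2·16 = 1122 px.
4 columns + 3 column gaps: 4d + 3·14 = 1122.
4d = 1122 − 42 = 1080, so d = 270 px.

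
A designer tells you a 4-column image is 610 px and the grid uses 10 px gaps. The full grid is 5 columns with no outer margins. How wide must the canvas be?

765 px

4c + 3·10 = 610 → 4c = 580 → c = 145 px.
Total width: 5·145 + 4·10 = 765 px.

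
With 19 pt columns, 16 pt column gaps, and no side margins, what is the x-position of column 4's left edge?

Before column 4: 3 columns + 3 column gaps.
Offset = 3·(19 + 16) = 3·35 = 105 pt.

105 pt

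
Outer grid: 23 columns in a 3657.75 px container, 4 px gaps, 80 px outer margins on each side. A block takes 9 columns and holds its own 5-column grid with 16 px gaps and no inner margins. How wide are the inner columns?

260.45 px

Outer content = 3657.75 − 2·80 = 3497.75 px.
23 columns + 22 gaps: 23c + 22·4 = 3497.75.
23c = 3497.75 − 88 = 3409.75, so c = 148.25 px.
9-column span = 9·148.25 + 8·4 = 1366.25 px.
1366.25 − 4·16 = 1302.25; ÷5 gives d = 260.45 px.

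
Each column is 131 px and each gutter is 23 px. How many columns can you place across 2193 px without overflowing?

k columns need k·131 + (k−1)·23 = k·154 − 23.
k·154 − 23 ≤ 2193 → k ≤ 2216 / 154 ≈ 14.39, so k = 14.

14 columns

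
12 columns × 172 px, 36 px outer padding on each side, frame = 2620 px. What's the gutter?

Subtract both margins: 2620 − 2·36 = 2548 px.
12·172 + 11g = 2548 → 11g = 484 → g = 44 px.

44 px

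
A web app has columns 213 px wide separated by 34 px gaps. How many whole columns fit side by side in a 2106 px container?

8 columns

Each extra column adds 213 + 34 = 247 px.
(2106 + 34) / 247 = 8.66, so 8 columns fit.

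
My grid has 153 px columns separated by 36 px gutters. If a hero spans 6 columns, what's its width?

Span of 6: 6·153 + 5·36 = 918 + 180 = 1098 px.

1098 px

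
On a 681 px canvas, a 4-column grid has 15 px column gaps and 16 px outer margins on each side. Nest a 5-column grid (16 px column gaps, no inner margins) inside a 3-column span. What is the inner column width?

83.8 px

Take off 32 px of margins, leaving 649 px.
Subtracting 3 column gaps of 15 leaves 604 for 4 columns, so c = 151 px.
3-column span = 3·151 + 2·15 = 483 px.
Subtracting 4 column gaps of 16 leaves 419 for 5 columns, so d = 83.8 px.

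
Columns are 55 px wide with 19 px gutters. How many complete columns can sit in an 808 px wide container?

11 columns: 11·55 + 10·19 = 795 px ≤ 808.
12 columns: 869 px > 808. So 11.

11 columns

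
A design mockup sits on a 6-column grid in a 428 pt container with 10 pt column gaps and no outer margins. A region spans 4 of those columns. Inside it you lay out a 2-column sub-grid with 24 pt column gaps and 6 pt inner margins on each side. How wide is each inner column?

123 pt

6c + 5·10 = 428 → 6c = 378 → c = 63 pt.
4 columns plus 3 column gaps: 252 + 30 = 282 pt.
Inner content = 282 − 2·6 = 270 pt.
2d + 1·24 = 270 → 2d = 246 → d = 123 pt.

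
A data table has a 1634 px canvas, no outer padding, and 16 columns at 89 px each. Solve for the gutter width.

16 columns take 16·89 = 1424 px; remaining 210 splits into 15 gutters.
g = 210 / 15 = 14 px.

14 px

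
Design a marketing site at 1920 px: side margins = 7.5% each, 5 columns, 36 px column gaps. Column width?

Each margin = 7.5% of 1920 = 144 px; content = 1920 − 2·144 = 1632 px.
1632 − 4·36 = 1488; ÷5 gives c = 297.6 px.

297.6 px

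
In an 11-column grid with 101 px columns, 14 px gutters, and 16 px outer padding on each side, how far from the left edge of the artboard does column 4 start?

Column 4 starts at margin + 3·(column + gutter) = 16 + 3·115 = 361 px.

361 px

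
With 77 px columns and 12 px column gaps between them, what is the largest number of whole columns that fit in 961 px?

10 columns

k columns need k·77 + (k−1)·12 = k·89 − 12.
k·89 − 12 ≤ 961 → k ≤ 973 / 89 ≈ 10.93, so k = 10.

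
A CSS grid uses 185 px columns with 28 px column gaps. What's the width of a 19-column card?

4019 px

19-column span = 19·185 + 18·28 = 4019 px.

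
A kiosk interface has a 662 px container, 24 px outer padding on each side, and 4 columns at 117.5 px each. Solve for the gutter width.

Inside the margins: 662 − 48 = 614 px.
Columns use 470 px, leaving 144 px across 3 gutters = 48 px each.

48 px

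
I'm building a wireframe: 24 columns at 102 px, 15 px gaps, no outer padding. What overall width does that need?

Summing: 2448 + 345 = 2793 px.

2793 px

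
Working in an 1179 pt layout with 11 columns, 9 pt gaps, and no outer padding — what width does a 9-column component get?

963 pt

Subtracting 10 gaps of 9 leaves 1089 for 11 columns, so c = 99 pt.
9 columns plus 8 gaps: 891 + 72 = 963 pt.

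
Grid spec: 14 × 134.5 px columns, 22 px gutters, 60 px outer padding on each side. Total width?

2289 px

Total width: 2·60 + 14·134.5 + 13·22 = 2289 px.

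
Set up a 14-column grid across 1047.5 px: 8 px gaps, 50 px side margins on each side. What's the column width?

60.25 px

Subtract both margins: 1047.5 − 2·50 = 947.5 px.
Subtracting 13 gaps of 8 leaves 843.5 for 14 columns, so c = 60.25 px.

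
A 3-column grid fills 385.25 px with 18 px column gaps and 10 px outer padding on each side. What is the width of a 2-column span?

237.5 px

Content width = 385.25 − 2·10 = 365.25 px.
365.25 − 2·18 = 329.25; ÷3 gives c = 109.75 px.
Span of 2: 2·109.75 + 1·18 = 219.5 + 18 = 237.5 px.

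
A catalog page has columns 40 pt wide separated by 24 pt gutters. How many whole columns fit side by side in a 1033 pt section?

16 columns: 16·40 + 15·24 = 1000 pt ≤ 1033.
17 columns: 1064 pt > 1033. So 16.

16 columns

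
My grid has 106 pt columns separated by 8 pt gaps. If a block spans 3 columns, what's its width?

Span of 3: 3·106 + 2·8 = 318 + 16 = 334 pt.

334 pt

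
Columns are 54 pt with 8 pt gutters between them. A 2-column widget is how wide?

116 pt

2 columns plus 1 gutter: 108 + 8 = 116 pt.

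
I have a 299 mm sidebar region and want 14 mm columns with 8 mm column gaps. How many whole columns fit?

13 columns

13 columns: 13·14 + 12·8 = 278 mm ≤ 299.
14 columns: 300 mm > 299. So 13.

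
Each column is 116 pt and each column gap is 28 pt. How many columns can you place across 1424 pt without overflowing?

10 columns

Each extra column adds 116 + 28 = 144 pt.
(1424 + 28) / 144 = 10.08, so 10 columns fit.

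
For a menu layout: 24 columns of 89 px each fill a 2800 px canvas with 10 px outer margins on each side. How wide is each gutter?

28 px

Take off 20 px of margins, leaving 2780 px.
24·89 + 23g = 2780 → 23g = 644 → g = 28 px.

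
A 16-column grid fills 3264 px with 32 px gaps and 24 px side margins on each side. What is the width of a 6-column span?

1186 px

Content width = 3264 − 2·24 = 3216 px.
Subtracting 15 gaps of 32 leaves 2736 for 16 columns, so c = 171 px.
Span of 6: 6·171 + 5·32 = 1026 + 160 = 1186 px.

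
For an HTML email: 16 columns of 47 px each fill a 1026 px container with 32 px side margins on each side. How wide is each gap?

14 px

Content width = 1026 − 2·32 = 962 px.
16 columns take 16·47 = 752 px; remaining 210 splits into 15 gaps.
g = 210 / 15 = 14 px.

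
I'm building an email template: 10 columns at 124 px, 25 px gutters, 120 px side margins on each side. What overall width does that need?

Adding margins, columns and gutters: 240 + 1240 + 225 = 1705 px.

1705 px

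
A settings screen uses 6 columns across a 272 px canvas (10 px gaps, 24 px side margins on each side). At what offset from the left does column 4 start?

141 px

Subtract both margins: 272 − 2·24 = 224 px.
6c + 5·10 = 224 → 6c = 174 → c = 29 px.
Each column+gutter stride is 39 px; 3 of them past the 24 px margin is 24 + 117 = 141 px.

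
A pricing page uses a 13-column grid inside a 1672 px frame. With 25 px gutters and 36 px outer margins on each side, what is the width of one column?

100 px

Content width = 1672 − 2·36 = 1600 px.
Subtracting 12 gutters of 25 leaves 1300 for 13 columns, so c = 100 px.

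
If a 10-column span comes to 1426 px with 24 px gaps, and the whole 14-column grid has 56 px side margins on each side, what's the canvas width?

2118 px

10 columns + 9 gaps: 10c + 9·24 = 1426.
10c = 1426 − 216 = 1210, so c = 121 px.
Total width: 2·56 + 14·121 + 13·24 = 2118 px.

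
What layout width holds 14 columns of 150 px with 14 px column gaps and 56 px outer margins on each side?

2394 px

Adding margins, columns and gutters: 112 + 2100 + 182 = 2394 px.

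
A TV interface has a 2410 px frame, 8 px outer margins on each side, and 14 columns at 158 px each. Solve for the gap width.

14 px

Content width = 2410 − 2·8 = 2394 px.
14·158 + 13g = 2394 → 13g = 182 → g = 14 px.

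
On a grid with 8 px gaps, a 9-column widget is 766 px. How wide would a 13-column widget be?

9c + 8·8 = 766 → 9c = 702 → c = 78 px.
Span of 13: 13·78 + 12·8 = 1014 + 96 = 1110 px.

1110 px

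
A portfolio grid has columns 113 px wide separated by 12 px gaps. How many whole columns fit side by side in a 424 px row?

Each extra column adds 113 + 12 = 125 px.
(424 + 12) / 125 = 3.49, so 3 columns fit.

3 columns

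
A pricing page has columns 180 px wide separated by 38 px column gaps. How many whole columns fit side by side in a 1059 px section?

k columns need k·180 + (k−1)·38 = k·218 − 38.
k·218 − 38 ≤ 1059 → k ≤ 1097 / 218 ≈ 5.03, so k = 5.

5 columns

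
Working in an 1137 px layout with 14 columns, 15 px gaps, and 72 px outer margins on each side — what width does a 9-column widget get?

633 px

Content width = 1137 − 2·72 = 993 px.
14 columns + 13 gaps: 14c + 13·15 = 993.
14c = 993 − 195 = 798, so c = 57 px.
Span of 9: 9·57 + 8·15 = 513 + 120 = 633 px.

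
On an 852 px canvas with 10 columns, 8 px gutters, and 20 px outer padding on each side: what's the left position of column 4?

266 px

Content = 852 − 2·20 = 812 px.
10 columns + 9 gutters: 10c + 9·8 = 812.
10c = 812 − 72 = 740, so c = 74 px.
Each column+gutter stride is 82 px; 3 of them past the 20 px margin is 20 + 246 = 266 px.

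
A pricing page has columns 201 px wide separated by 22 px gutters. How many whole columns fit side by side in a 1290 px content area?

5 columns: 5·201 + 4·22 = 1093 px ≤ 1290.
6 columns: 1316 px > 1290. So 5.

5 columns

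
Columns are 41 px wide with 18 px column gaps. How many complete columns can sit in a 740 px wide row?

k columns need k·41 + (k−1)·18 = k·59 − 18.
k·59 − 18 ≤ 740 → k ≤ 758 / 59 ≈ 12.85, so k = 12.

12 columns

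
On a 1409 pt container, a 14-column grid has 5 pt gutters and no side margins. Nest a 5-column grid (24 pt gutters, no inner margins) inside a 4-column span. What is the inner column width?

60.6 pt

14 columns + 13 gutters: 14c + 13·5 = 1409.
14c = 1409 − 65 = 1344, so c = 96 pt.
4-column span = 4·96 + 3·5 = 399 pt.
5d + 4·24 = 399 → 5d = 303 → d = 60.6 pt.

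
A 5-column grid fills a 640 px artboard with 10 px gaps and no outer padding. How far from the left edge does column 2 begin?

Subtracting 4 gaps of 10 leaves 600 for 5 columns, so c = 120 px.
Each column+gutter stride is 130 px; with no margin, 1 of them is 130 px.

130 px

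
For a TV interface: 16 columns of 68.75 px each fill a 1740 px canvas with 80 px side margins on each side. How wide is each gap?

Inside the margins: 1740 − 160 = 1580 px.
16 columns take 16·68.75 = 1100 px; remaining 480 splits into 15 gaps.
g = 480 / 15 = 32 px.

32 px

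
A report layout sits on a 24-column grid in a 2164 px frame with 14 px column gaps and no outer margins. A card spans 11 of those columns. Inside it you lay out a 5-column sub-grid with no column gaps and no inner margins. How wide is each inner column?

196.85 px

24c + 23·14 = 2164 → 24c = 1842 → c = 76.75 px.
11-column span = 11·76.75 + 10·14 = 984.25 px.
5d = 984.25 → d = 196.85 px.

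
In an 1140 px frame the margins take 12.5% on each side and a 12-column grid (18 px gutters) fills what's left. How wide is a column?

54.75 px

Margins: 12.5% × 1140 = 142.5 px each, so content = 1140 − 285 = 855 px.
855 − 11·18 = 657; ÷12 gives c = 54.75 px.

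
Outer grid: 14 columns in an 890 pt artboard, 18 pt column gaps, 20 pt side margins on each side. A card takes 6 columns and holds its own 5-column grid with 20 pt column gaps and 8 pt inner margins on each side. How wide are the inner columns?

Subtract both margins: 890 − 2·20 = 850 pt.
850 − 13·18 = 616; ÷14 gives c = 44 pt.
6 columns plus 5 column gaps: 264 + 90 = 354 pt.
Inner content = 354 − 2·8 = 338 pt.
Subtracting 4 column gaps of 20 leaves 258 for 5 columns, so d = 51.6 pt.

51.6 pt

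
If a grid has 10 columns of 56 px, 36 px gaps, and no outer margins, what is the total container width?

884 px

Summing: 560 + 324 = 884 px.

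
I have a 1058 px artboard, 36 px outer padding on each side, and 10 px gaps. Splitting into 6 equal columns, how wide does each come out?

156 px

Take off 72 px of margins, leaving 986 px.
Subtracting 5 gaps of 10 leaves 936 for 6 columns, so c = 156 px.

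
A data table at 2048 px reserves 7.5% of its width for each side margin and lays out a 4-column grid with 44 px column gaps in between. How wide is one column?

402.2 px

Each margin = 7.5% of 2048 = 153.6 px; content = 2048 − 2·153.6 = 1740.8 px.
4 columns + 3 column gaps: 4c + 3·44 = 1740.8.
4c = 1740.8 − 132 = 1608.8, so c = 402.2 px.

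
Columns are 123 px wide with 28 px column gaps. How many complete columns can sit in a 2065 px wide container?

Each extra column adds 123 + 28 = 151 px.
(2065 + 28) / 151 = 13.86, so 13 columns fit.

13 columns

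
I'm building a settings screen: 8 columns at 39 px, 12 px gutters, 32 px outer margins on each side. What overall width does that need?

460 px

Artboard = 2·32 + 8·39 + 7·12 = 64 + 312 + 84 = 460 px.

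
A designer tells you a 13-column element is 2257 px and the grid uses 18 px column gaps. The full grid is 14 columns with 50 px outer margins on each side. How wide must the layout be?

2532 px

Subtracting 12 column gaps of 18 leaves 2041 for 13 columns, so c = 157 px.
Adding margins, columns and gutters: 100 + 2198 + 234 = 2532 px.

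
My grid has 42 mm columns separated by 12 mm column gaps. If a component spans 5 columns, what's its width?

5 columns plus 4 column gaps: 210 + 48 = 258 mm.

258 mm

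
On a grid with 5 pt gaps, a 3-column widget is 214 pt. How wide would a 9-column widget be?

652 pt

3 columns + 2 gaps: 3c + 2·5 = 214.
3c = 214 − 10 = 204, so c = 68 pt.
9-column span = 9·68 + 8·5 = 652 pt.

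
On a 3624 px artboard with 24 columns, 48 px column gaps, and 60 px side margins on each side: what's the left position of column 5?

Take off 120 px of margins, leaving 3504 px.
24c + 23·48 = 3504 → 24c = 2400 → c = 100 px.
Column 5 starts at margin + 4·(column + gutter) = 60 + 4·148 = 652 px.

652 px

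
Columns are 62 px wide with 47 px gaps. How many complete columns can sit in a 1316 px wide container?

12 columns: 12·62 + 11·47 = 1261 px ≤ 1316.
13 columns: 1370 px > 1316. So 12.

12 columns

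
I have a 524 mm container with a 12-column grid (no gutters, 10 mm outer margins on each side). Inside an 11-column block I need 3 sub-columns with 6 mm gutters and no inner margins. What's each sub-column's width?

Subtract both margins: 524 − 2·10 = 504 mm.
12c = 504 → c = 42 mm.
With no gutters, 11 columns span 11·42 = 462 mm.
3 columns + 2 gutters: 3d + 2·6 = 462.
3d = 462 − 12 = 450, so d = 150 mm.

150 mm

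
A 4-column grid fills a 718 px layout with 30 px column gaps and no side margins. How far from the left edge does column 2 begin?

187 px

718 − 3·30 = 628; ÷4 gives c = 157 px.
Each column+gutter stride is 187 px; with no margin, 1 of them is 187 px.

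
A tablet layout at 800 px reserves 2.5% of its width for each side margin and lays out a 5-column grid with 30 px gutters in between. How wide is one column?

128 px

Margins: 2.5% × 800 = 20 px each, so content = 800 − 40 = 760 px.
760 − 4·30 = 640; ÷5 gives c = 128 px.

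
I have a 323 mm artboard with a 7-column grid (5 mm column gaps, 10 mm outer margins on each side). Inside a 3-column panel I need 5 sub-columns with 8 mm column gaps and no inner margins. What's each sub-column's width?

Outer content = 323 − 2·10 = 303 mm.
7 columns + 6 column gaps: 7c + 6·5 = 303.
7c = 303 − 30 = 273, so c = 39 mm.
Span of 3: 3·39 + 2·5 = 117 + 10 = 127 mm.
Subtracting 4 column gaps of 8 leaves 95 for 5 columns, so d = 19 mm.

19 mm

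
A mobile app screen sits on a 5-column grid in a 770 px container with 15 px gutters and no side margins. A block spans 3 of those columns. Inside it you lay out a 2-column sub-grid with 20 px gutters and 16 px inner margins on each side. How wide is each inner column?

202 px

770 − 4·15 = 710; ÷5 gives c = 142 px.
Span of 3: 3·142 + 2·15 = 426 + 30 = 456 px.
Inner content = 456 − 2·16 = 424 px.
Subtracting 1 gutter of 20 leaves 404 for 2 columns, so d = 202 px.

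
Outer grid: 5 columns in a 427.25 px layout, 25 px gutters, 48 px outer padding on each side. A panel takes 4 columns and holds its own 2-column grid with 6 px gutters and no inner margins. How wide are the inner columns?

127 px

Take off 96 px of margins, leaving 331.25 px.
5 columns + 4 gutters: 5c + 4·25 = 331.25.
5c = 331.25 − 100 = 231.25, so c = 46.25 px.
4-column span = 4·46.25 + 3·25 = 260 px.
Subtracting 1 gutter of 6 leaves 254 for 2 columns, so d = 127 px.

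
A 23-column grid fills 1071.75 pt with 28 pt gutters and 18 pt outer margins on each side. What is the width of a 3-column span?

Content width = 1071.75 − 2·18 = 1035.75 pt.
23 columns + 22 gutters: 23c + 22·28 = 1035.75.
23c = 1035.75 − 616 = 419.75, so c = 18.25 pt.
3-column span = 3·18.25 + 2·28 = 110.75 pt.

110.75 pt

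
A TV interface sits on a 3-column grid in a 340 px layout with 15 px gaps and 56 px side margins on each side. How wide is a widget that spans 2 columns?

Take off 112 px of margins, leaving 228 px.
3c + 2·15 = 228 → 3c = 198 → c = 66 px.
2-column span = 2·66 + 1·15 = 147 px.

147 px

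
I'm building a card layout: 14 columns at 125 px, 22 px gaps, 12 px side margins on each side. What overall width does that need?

2060 px

Total width: 2·12 + 14·125 + 13·22 = 2060 px.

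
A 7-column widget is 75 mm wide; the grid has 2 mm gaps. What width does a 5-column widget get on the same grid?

7c + 6·2 = 75 → 7c = 63 → c = 9 mm.
Span of 5: 5·9 + 4·2 = 45 + 8 = 53 mm.

53 mm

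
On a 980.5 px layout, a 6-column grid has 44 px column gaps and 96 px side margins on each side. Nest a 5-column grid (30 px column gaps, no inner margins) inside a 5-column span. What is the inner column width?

105.95 px

Subtract both margins: 980.5 − 2·96 = 788.5 px.
Subtracting 5 column gaps of 44 leaves 568.5 for 6 columns, so c = 94.75 px.
5-column span = 5·94.75 + 4·44 = 649.75 px.
5d + 4·30 = 649.75 → 5d = 529.75 → d = 105.95 px.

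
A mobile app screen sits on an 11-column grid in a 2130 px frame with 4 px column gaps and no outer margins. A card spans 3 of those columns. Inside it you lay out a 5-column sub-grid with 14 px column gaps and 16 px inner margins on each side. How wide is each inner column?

98 px

2130 − 10·4 = 2090; ÷11 gives c = 190 px.
3-column span = 3·190 + 2·4 = 578 px.
Inner content = 578 − 2·16 = 546 px.
546 − 4·14 = 490; ÷5 gives d = 98 px.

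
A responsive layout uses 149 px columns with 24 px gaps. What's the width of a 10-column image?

10 columns plus 9 gaps: 1490 + 216 = 1706 px.

1706 px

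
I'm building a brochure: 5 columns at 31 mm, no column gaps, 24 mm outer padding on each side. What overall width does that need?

Container = 2·24 + 5·31 = 48 + 155 = 203 mm.

203 mm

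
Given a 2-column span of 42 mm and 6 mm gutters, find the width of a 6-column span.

42 − 1·6 = 36; ÷2 gives c = 18 mm.
Span of 6: 6·18 + 5·6 = 108 + 30 = 138 mm.

138 mm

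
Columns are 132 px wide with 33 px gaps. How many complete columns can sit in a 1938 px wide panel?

Each extra column adds 132 + 33 = 165 px.
(1938 + 33) / 165 = 11.95, so 11 columns fit.

11 columns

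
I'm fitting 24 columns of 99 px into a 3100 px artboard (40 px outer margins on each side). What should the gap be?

Take off 80 px of margins, leaving 3020 px.
24·99 + 23g = 3020 → 23g = 644 → g = 28 px.

28 px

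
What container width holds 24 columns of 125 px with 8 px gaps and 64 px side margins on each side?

3312 px

Container = 2·64 + 24·125 + 23·8 = 128 + 3000 + 184 = 3312 px.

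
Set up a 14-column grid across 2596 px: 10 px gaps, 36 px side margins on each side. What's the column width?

Take off 72 px of margins, leaving 2524 px.
Subtracting 13 gaps of 10 leaves 2394 for 14 columns, so c = 171 px.

171 px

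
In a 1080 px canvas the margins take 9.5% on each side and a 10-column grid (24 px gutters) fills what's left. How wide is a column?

Each margin = 9.5% of 1080 = 102.6 px; content = 1080 − 2·102.6 = 874.8 px.
10 columns + 9 gutters: 10c + 9·24 = 874.8.
10c = 874.8 − 216 = 658.8, so c = 65.88 px.

65.88 px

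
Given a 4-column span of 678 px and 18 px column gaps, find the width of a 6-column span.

678 − 3·18 = 624; ÷4 gives c = 156 px.
6-column span = 6·156 + 5·18 = 1026 px.

1026 px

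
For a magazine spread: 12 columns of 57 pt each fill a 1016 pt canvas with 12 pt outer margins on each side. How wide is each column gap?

Take off 24 pt of margins, leaving 992 pt.
Columns use 684 pt, leaving 308 pt across 11 column gaps = 28 pt each.

28 pt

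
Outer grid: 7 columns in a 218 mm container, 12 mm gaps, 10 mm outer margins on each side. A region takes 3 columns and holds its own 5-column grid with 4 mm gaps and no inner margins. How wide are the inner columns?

12.4 mm

Take off 20 mm of margins, leaving 198 mm.
Subtracting 6 gaps of 12 leaves 126 for 7 columns, so c = 18 mm.
3 columns plus 2 gaps: 54 + 24 = 78 mm.
5 columns + 4 gaps: 5d + 4·4 = 78.
5d = 78 − 16 = 62, so d = 12.4 mm.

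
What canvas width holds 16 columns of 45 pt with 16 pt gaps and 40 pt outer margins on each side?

Adding margins, columns and gutters: 80 + 720 + 240 = 1040 pt.

1040 pt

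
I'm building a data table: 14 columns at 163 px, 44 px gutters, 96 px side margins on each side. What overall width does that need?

Adding margins, columns and gutters: 192 + 2282 + 572 = 3046 px.

3046 px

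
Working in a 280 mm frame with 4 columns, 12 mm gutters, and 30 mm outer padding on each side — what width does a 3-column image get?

Inside the margins: 280 − 60 = 220 mm.
220 − 3·12 = 184; ÷4 gives c = 46 mm.
3-column span = 3·46 + 2·12 = 162 mm.

162 mm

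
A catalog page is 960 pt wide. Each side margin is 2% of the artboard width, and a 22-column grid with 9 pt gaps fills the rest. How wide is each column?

33.3 pt

Margins: 2% × 960 = 19.2 pt each, so content = 960 − 38.4 = 921.6 pt.
22c + 21·9 = 921.6 → 22c = 732.6 → c = 33.3 pt.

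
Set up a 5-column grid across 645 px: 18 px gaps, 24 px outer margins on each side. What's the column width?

Subtract both margins: 645 − 2·24 = 597 px.
Subtracting 4 gaps of 18 leaves 525 for 5 columns, so c = 105 px.

105 px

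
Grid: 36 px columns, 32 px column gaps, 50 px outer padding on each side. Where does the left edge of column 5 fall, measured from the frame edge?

322 px

Column 5 starts at margin + 4·(column + gutter) = 50 + 4·68 = 322 px.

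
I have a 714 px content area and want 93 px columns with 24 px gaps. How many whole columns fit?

k columns need k·93 + (k−1)·24 = k·117 − 24.
k·117 − 24 ≤ 714 → k ≤ 738 / 117 ≈ 6.31, so k = 6.

6 columns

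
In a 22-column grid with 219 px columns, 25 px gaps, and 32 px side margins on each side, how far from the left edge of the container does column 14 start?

Each column+gutter stride is 244 px; 13 of them past the 32 px margin is 32 + 3172 = 3204 px.

3204 px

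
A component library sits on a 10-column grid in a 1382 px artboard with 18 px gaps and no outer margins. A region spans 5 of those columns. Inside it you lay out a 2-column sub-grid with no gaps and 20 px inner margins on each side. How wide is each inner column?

10c + 9·18 = 1382 → 10c = 1220 → c = 122 px.
Span of 5: 5·122 + 4·18 = 610 + 72 = 682 px.
Inner content = 682 − 2·20 = 642 px.
2d = 642 → d = 321 px.

321 px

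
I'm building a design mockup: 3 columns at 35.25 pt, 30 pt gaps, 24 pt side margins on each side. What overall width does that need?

213.75 pt

Total width: 2·24 + 3·35.25 + 2·30 = 213.75 pt.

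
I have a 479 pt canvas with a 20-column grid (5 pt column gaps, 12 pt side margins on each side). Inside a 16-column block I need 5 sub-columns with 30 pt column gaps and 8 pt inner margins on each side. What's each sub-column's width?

45.4 pt

Outer content = 479 − 2·12 = 455 pt.
Subtracting 19 column gaps of 5 leaves 360 for 20 columns, so c = 18 pt.
Span of 16: 16·18 + 15·5 = 288 + 75 = 363 pt.
Inner content = 363 − 2·8 = 347 pt.
Subtracting 4 column gaps of 30 leaves 227 for 5 columns, so d = 45.4 pt.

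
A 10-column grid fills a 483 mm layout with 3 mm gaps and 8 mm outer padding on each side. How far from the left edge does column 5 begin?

196 mm

Inside the margins: 483 − 16 = 467 mm.
Subtracting 9 gaps of 3 leaves 440 for 10 columns, so c = 44 mm.
Each column+gutter stride is 47 mm; 4 of them past the 8 mm margin is 8 + 188 = 196 mm.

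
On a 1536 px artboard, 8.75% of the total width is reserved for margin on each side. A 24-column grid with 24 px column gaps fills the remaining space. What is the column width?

29.8 px

Each margin = 8.75% of 1536 = 134.4 px; content = 1536 − 2·134.4 = 1267.2 px.
Subtracting 23 column gaps of 24 leaves 715.2 for 24 columns, so c = 29.8 px.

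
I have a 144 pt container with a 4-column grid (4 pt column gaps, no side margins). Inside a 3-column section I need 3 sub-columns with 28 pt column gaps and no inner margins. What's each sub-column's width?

17 pt

4 columns + 3 column gaps: 4c + 3·4 = 144.
4c = 144 − 12 = 132, so c = 33 pt.
Span of 3: 3·33 + 2·4 = 99 + 8 = 107 pt.
Subtracting 2 column gaps of 28 leaves 51 for 3 columns, so d = 17 pt.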